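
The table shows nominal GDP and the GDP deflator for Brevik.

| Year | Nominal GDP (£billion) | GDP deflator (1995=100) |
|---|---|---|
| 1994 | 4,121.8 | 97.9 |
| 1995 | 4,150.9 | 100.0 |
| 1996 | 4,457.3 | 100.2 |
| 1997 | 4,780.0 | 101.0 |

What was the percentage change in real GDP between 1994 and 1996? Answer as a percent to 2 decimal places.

5.66%

Real GDP 1994 = 4121.8/0.979 = 4210.21.
Real GDP 1996 = 4457.3/1.002 = 4448.40.
Change = 4448.40/4210.21 − 1 = 0.0566.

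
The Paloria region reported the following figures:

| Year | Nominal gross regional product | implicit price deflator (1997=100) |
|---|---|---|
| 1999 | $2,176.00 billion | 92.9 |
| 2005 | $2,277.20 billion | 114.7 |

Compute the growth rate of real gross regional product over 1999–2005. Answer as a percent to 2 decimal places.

Deflate each year: 1999 → 2176.00/0.929 = 2342.30; 2005 → 2277.20/1.147 = 1985.35.
So real gross regional product changed by 1985.35/2342.30 − 1 = -0.1524, i.e. -15.24%.

-15.24%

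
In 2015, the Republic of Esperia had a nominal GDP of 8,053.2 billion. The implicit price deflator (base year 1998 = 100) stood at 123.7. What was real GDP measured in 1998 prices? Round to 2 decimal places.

Real GDP = Nominal / (implicit price deflator/100) = 8053.2 / 1.237 = 6510.27.

6,510.27 billion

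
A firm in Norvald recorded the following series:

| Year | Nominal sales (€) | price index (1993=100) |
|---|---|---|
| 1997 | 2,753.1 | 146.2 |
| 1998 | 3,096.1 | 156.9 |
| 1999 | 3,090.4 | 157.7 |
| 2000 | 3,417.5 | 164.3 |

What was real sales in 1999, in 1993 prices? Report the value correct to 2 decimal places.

€1,959.67

Real sales 1999 = 3090.4 / 1.577 = 1959.67.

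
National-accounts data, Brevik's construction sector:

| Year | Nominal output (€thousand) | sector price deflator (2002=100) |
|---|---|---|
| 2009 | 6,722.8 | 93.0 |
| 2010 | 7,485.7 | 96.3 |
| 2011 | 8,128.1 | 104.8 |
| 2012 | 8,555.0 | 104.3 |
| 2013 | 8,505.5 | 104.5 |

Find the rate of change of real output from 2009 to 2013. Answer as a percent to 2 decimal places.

Real output 2009 = 6722.8/0.930 = 7228.82.
Real output 2013 = 8505.5/1.045 = 8139.23.
Change = 8139.23/7228.82 − 1 = 0.1259.

12.59%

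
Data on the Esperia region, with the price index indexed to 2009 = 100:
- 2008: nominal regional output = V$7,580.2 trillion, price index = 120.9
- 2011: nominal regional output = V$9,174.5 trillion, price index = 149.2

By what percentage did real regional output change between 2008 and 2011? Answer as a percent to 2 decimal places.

-1.92%

Deflate each year: 2008 → 7580.2/1.209 = 6269.81; 2011 → 9174.5/1.492 = 6149.13.
So real regional output changed by 6149.13/6269.81 − 1 = -0.0192, i.e. -1.92%.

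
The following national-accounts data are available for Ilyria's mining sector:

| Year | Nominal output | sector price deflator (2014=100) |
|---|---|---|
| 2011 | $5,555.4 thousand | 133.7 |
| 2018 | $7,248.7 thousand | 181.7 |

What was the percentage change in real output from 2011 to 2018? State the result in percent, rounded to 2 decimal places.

Real output 2011 = 5555.4 / 1.337 = 4155.12.
Real output 2018 = 7248.7 / 1.817 = 3989.38.
Real growth = 3989.38 / 4155.12 − 1 = -0.0399.

-3.99%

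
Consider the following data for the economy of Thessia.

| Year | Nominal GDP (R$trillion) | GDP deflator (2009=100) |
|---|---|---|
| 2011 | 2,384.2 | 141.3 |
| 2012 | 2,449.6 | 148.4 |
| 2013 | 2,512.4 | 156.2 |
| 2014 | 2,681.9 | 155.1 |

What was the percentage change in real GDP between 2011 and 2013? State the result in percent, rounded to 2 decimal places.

-4.67%

Real GDP 2011 = 2384.2/1.413 = 1687.33.
Real GDP 2013 = 2512.4/1.562 = 1608.45.
Change = 1608.45/1687.33 − 1 = -0.0467.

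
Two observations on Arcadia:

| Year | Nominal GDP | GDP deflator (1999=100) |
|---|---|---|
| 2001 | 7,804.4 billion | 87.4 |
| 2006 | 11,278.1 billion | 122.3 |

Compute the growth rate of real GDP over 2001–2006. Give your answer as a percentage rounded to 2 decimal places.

3.27%

Real GDP 2001 = 7804.4 / 0.874 = 8929.52.
Real GDP 2006 = 11278.1 / 1.223 = 9221.67.
Real growth = 9221.67 / 8929.52 − 1 = 0.0327.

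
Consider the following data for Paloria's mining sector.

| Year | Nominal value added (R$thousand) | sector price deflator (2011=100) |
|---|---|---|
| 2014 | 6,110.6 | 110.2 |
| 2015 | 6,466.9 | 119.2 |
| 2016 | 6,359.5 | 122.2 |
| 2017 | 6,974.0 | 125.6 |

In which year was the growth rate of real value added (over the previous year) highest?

2015: real = 6466.9/1.192 = 5425.25; growth vs 2014 (5545.01) = -2.16%.
2016: real = 6359.5/1.222 = 5204.17; growth vs 2015 (5425.25) = -4.08%.
2017: real = 6974.0/1.256 = 5552.55; growth vs 2016 (5204.17) = 6.69%.

2017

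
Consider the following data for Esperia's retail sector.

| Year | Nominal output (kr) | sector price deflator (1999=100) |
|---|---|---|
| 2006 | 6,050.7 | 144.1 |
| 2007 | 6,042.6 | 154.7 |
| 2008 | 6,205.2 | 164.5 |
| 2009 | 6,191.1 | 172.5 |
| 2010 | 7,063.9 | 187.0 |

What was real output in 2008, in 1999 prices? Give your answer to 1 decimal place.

Real output 2008 = 6205.2 / 1.645 = 3772.16.

kr 3,772.2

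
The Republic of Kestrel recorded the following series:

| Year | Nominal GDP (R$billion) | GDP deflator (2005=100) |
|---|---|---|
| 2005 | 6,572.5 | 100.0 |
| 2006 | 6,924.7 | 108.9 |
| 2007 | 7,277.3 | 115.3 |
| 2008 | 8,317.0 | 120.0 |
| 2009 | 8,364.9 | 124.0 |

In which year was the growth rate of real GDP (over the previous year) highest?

2006: real = 6924.7/1.089 = 6358.77; growth vs 2005 (6572.50) = -3.25%.
2007: real = 7277.3/1.153 = 6311.62; growth vs 2006 (6358.77) = -0.74%.
2008: real = 8317.0/1.200 = 6930.83; growth vs 2007 (6311.62) = 9.81%.
2009: real = 8364.9/1.240 = 6745.89; growth vs 2008 (6930.83) = -2.67%.

2008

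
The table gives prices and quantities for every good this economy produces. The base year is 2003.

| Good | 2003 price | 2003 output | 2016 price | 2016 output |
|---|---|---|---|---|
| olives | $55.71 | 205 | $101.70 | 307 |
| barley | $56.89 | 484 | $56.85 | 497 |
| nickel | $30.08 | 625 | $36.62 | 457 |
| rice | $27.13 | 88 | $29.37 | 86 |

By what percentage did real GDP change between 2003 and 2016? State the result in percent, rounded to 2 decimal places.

2.19%

Real GDP 2003 = Nominal GDP 2003 = 55.71·205 + 56.89·484 + 30.08·625 + 27.13·88 = 60142.75.
Real GDP 2016 (at 2003 prices) = 55.71·307 + 56.89·497 + 30.08·457 + 27.13·86 = 61457.04.
Real growth = 61457.04/60142.75 − 1 = 0.0219.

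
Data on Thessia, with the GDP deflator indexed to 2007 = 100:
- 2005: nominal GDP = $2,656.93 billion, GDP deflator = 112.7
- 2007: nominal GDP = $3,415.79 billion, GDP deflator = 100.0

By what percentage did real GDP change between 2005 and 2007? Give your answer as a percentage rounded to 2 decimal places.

44.89%

Real GDP 2005 = 2656.93 / 1.127 = 2357.52.
Real GDP 2007 = 3415.79 / 1.000 = 3415.79.
Real growth = 3415.79 / 2357.52 − 1 = 0.4489.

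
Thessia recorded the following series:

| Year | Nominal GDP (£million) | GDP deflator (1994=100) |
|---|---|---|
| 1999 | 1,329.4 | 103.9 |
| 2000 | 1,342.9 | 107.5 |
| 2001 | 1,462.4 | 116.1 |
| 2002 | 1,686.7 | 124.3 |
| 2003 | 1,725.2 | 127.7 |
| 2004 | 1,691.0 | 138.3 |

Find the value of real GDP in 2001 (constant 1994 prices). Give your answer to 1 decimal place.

£1,259.6 million

Real GDP 2001 = 1462.4 / 1.161 = 1259.60.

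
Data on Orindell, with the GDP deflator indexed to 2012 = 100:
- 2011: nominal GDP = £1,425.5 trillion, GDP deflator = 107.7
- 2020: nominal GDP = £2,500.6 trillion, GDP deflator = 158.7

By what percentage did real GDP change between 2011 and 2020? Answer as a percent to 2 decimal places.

Deflate each year: 2011 → 1425.5/1.077 = 1323.58; 2020 → 2500.6/1.587 = 1575.68.
So real GDP changed by 1575.68/1323.58 − 1 = 0.1905, i.e. 19.05%.

19.05%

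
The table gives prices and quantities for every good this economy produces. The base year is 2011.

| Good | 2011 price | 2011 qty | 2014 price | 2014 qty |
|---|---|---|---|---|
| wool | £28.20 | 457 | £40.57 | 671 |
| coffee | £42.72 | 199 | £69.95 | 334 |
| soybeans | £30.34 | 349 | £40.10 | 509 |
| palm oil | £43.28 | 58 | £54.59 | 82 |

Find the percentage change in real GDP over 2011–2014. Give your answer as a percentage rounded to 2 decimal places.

Real GDP 2011 = Nominal GDP 2011 = 28.20·457 + 42.72·199 + 30.34·349 + 43.28·58 = 34487.58.
Real GDP 2014 (at 2011 prices) = 28.20·671 + 42.72·334 + 30.34·509 + 43.28·82 = 52182.70.
Real growth = 52182.70/34487.58 − 1 = 0.5131.

51.31%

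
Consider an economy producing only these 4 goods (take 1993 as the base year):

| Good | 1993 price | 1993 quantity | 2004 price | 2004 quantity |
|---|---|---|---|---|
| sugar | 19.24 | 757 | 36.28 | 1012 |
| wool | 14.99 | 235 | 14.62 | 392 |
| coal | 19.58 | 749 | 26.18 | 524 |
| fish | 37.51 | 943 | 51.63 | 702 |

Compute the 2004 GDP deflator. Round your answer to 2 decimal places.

Nominal GDP 2004 = 36.28·1012 + 14.62·392 + 26.18·524 + 51.63·702 = 92408.98.
Real GDP 2004 (at 1993 prices) = 19.24·1012 + 14.99·392 + 19.58·524 + 37.51·702 = 61938.90.
Deflator = Nominal/Real × 100 = 92408.98/61938.90 × 100 = 149.194.

149.19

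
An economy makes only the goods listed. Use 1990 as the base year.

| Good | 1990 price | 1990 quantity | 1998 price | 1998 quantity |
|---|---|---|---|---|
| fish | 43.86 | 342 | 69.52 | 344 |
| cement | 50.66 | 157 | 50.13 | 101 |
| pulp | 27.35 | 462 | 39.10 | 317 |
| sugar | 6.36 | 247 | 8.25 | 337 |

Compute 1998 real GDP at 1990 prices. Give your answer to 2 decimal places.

31017.77

Real GDP 1998 = Σ (p_1990 × q_1998) = 43.86·344 + 50.66·101 + 27.35·317 + 6.36·337 = 31017.77.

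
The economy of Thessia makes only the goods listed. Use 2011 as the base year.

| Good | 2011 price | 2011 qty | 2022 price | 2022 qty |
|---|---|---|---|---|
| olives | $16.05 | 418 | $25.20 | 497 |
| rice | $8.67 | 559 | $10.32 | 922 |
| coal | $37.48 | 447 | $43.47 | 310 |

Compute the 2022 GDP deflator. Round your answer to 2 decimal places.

Nominal GDP 2022 = 25.20·497 + 10.32·922 + 43.47·310 = 35515.14.
Real GDP 2022 (at 2011 prices) = 16.05·497 + 8.67·922 + 37.48·310 = 27589.39.
Deflator = Nominal/Real × 100 = 35515.14/27589.39 × 100 = 128.728.

128.73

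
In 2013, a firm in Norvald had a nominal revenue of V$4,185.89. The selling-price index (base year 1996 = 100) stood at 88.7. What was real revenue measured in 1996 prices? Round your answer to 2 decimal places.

V$4,719.15

Real revenue = Nominal / (selling-price index/100) = 4185.89 / 0.887 = 4719.15.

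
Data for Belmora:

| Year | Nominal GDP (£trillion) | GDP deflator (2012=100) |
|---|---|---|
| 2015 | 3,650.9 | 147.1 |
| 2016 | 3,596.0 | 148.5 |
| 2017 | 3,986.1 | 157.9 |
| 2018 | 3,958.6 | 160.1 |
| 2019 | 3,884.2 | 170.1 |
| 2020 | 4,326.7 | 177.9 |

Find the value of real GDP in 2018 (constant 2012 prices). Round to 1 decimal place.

Real GDP 2018 = 3958.6 / 1.601 = 2472.58.

£2,472.6 trillion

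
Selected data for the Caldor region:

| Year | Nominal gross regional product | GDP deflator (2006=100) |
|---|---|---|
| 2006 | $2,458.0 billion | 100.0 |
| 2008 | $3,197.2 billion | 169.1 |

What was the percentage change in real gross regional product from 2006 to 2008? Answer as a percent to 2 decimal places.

-23.08%

Deflate each year: 2006 → 2458.0/1.000 = 2458.00; 2008 → 3197.2/1.691 = 1890.72.
So real gross regional product changed by 1890.72/2458.00 − 1 = -0.2308, i.e. -23.08%.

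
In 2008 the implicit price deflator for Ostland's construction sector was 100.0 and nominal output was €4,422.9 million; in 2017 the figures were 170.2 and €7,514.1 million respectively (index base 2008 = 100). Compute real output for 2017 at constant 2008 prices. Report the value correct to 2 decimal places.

Real output = Nominal / (implicit price deflator/100) = 7514.1 / 1.702 = 4414.86.

€4,414.86 million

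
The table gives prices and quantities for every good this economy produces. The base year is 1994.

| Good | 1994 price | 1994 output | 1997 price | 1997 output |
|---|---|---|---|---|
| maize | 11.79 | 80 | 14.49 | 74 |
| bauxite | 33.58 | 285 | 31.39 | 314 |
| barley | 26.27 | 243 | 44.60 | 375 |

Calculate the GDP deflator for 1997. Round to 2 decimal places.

Nominal GDP 1997 = 14.49·74 + 31.39·314 + 44.60·375 = 27653.72.
Real GDP 1997 (at 1994 prices) = 11.79·74 + 33.58·314 + 26.27·375 = 21267.83.
Deflator = Nominal/Real × 100 = 27653.72/21267.83 × 100 = 130.026.

130.03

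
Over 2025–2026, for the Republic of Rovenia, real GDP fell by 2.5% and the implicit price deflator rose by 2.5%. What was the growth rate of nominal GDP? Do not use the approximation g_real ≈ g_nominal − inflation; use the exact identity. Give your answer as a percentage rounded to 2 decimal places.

(1 + g_nom) = (1 + g_real)(1 + π) = 0.9750 × 1.0250 = 0.99938.

-0.06%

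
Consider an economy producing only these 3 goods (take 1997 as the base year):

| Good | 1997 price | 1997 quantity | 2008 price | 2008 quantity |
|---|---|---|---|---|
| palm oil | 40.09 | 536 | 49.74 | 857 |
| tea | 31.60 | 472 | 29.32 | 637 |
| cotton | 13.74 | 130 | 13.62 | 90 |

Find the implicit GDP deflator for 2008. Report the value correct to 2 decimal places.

Nominal GDP 2008 = 49.74·857 + 29.32·637 + 13.62·90 = 62529.82.
Real GDP 2008 (at 1997 prices) = 40.09·857 + 31.60·637 + 13.74·90 = 55722.93.
Deflator = Nominal/Real × 100 = 62529.82/55722.93 × 100 = 112.216.

112.22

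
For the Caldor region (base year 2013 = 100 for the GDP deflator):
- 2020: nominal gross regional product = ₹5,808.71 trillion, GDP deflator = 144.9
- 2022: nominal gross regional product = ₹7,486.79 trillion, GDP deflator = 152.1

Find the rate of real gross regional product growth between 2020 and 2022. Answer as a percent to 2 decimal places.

Real gross regional product 2020 = 5808.71 / 1.449 = 4008.77.
Real gross regional product 2022 = 7486.79 / 1.521 = 4922.28.
Real growth = 4922.28 / 4008.77 − 1 = 0.2279.

22.79%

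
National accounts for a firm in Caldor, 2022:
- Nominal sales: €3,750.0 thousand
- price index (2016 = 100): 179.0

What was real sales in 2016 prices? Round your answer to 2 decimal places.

Real sales = Nominal / (price index/100) = 3750.0 / 1.790 = 2094.97.

€2,094.97 thousand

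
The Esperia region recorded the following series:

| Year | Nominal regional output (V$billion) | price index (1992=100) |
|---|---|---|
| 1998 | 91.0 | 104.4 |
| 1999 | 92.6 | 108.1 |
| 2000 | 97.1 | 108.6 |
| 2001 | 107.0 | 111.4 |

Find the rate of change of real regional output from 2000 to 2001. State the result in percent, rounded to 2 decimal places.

7.43%

Real regional output 2000 = 97.1/1.086 = 89.41.
Real regional output 2001 = 107.0/1.114 = 96.05.
Change = 96.05/89.41 − 1 = 0.0743.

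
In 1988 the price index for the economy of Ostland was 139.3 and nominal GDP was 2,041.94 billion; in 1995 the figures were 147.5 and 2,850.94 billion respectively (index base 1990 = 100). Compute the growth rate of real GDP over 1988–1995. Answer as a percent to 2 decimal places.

31.86%

Deflate each year: 1988 → 2041.94/1.393 = 1465.86; 1995 → 2850.94/1.475 = 1932.84.
So real GDP changed by 1932.84/1465.86 − 1 = 0.3186, i.e. 31.86%.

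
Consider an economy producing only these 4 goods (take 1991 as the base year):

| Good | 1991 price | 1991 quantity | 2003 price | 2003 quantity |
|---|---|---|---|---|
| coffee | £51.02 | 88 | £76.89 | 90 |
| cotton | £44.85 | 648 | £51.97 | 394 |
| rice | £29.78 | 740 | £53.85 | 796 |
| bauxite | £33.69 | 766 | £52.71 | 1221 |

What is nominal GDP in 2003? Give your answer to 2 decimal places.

£134619.79

Nominal GDP 2003 = Σ (p_2003 × q_2003) = 76.89·90 + 51.97·394 + 53.85·796 + 52.71·1221 = 134619.79.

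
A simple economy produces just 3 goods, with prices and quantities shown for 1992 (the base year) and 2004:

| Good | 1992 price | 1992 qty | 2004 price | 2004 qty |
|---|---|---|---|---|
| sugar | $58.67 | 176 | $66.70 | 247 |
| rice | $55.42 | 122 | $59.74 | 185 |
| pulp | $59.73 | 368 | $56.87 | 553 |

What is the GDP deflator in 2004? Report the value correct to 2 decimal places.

Nominal GDP 2004 = 66.70·247 + 59.74·185 + 56.87·553 = 58975.91.
Real GDP 2004 (at 1992 prices) = 58.67·247 + 55.42·185 + 59.73·553 = 57774.88.
Deflator = Nominal/Real × 100 = 58975.91/57774.88 × 100 = 102.079.

102.08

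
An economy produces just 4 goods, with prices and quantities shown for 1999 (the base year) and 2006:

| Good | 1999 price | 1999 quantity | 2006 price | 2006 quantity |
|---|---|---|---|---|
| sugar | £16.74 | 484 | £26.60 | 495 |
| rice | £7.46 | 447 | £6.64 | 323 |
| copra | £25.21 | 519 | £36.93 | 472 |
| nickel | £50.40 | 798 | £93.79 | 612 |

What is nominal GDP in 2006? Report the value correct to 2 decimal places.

Nominal GDP 2006 = Σ (p_2006 × q_2006) = 26.60·495 + 6.64·323 + 36.93·472 + 93.79·612 = 90142.16.

£90142.16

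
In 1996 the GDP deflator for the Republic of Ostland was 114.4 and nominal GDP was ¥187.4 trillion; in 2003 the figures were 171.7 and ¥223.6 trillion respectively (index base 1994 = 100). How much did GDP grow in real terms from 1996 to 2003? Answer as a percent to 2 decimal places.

-20.50%

Real GDP 1996 = 187.4 / 1.144 = 163.81.
Real GDP 2003 = 223.6 / 1.717 = 130.23.
Real growth = 130.23 / 163.81 − 1 = -0.2050.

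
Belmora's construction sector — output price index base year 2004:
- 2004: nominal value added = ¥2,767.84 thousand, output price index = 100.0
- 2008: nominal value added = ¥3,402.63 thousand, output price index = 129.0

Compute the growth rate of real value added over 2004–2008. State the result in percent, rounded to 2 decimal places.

-4.70%

Real value added 2004 = 2767.84 / 1.000 = 2767.84.
Real value added 2008 = 3402.63 / 1.290 = 2637.70.
Real growth = 2637.70 / 2767.84 − 1 = -0.0470.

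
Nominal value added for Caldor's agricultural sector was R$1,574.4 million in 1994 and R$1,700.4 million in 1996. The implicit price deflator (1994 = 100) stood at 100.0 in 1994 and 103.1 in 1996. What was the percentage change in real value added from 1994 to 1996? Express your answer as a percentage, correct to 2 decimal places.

Real value added 1994 = 1574.4 / 1.000 = 1574.40.
Real value added 1996 = 1700.4 / 1.031 = 1649.27.
Real growth = 1649.27 / 1574.40 − 1 = 0.0476.

4.76%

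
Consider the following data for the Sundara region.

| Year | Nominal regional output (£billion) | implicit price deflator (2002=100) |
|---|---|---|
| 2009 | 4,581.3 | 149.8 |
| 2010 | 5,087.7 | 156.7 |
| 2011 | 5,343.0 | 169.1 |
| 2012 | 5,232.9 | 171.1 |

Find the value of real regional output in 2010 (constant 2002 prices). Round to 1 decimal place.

Real regional output 2010 = 5087.7 / 1.567 = 3246.78.

£3,246.8 billion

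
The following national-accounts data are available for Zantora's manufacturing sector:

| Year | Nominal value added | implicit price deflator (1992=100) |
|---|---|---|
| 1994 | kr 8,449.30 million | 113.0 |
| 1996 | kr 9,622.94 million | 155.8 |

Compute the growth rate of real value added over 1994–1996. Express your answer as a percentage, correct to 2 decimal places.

-17.40%

Deflate each year: 1994 → 8449.30/1.130 = 7477.26; 1996 → 9622.94/1.558 = 6176.47.
So real value added changed by 6176.47/7477.26 − 1 = -0.1740, i.e. -17.40%.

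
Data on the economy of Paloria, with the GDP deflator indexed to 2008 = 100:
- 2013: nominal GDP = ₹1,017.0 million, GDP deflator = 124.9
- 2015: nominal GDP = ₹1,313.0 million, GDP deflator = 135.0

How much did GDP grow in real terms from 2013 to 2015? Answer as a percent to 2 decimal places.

19.45%

Deflate each year: 2013 → 1017.0/1.249 = 814.25; 2015 → 1313.0/1.350 = 972.59.
So real GDP changed by 972.59/814.25 − 1 = 0.1945, i.e. 19.45%.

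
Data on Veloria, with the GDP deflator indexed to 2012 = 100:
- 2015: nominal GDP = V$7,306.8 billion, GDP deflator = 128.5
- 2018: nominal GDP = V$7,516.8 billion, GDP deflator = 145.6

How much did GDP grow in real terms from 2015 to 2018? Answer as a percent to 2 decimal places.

Real GDP 2015 = 7306.8 / 1.285 = 5686.23.
Real GDP 2018 = 7516.8 / 1.456 = 5162.64.
Real growth = 5162.64 / 5686.23 − 1 = -0.0921.

-9.21%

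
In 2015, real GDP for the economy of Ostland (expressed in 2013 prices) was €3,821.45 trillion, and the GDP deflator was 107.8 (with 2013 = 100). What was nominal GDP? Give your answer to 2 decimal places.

€4,119.52 trillion

Nominal GDP = Real × (GDP deflator/100) = 3821.45 × 1.078 = 4119.52.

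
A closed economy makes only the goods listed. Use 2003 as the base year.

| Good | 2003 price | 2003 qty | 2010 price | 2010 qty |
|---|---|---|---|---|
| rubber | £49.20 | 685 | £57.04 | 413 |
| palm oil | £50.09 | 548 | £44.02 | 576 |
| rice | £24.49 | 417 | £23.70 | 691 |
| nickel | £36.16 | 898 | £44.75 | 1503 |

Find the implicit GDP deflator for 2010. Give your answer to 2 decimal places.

110.05

Nominal GDP 2010 = 57.04·413 + 44.02·576 + 23.70·691 + 44.75·1503 = 132548.99.
Real GDP 2010 (at 2003 prices) = 49.20·413 + 50.09·576 + 24.49·691 + 36.16·1503 = 120442.51.
Deflator = Nominal/Real × 100 = 132548.99/120442.51 × 100 = 110.052.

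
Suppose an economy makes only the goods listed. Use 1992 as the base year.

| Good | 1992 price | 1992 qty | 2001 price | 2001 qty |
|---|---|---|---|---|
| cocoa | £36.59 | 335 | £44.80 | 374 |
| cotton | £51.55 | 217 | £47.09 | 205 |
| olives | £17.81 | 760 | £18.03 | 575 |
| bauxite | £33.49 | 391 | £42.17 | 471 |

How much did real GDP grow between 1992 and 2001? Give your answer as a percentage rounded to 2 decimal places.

Real GDP 1992 = Nominal GDP 1992 = 36.59·335 + 51.55·217 + 17.81·760 + 33.49·391 = 50074.19.
Real GDP 2001 (at 1992 prices) = 36.59·374 + 51.55·205 + 17.81·575 + 33.49·471 = 50266.95.
Real growth = 50266.95/50074.19 − 1 = 0.0038.

0.38%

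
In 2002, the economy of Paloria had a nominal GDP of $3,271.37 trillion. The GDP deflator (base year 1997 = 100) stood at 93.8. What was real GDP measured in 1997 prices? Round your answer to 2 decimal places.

Real GDP = Nominal / (GDP deflator/100) = 3271.37 / 0.938 = 3487.60.

$3,487.60 trillion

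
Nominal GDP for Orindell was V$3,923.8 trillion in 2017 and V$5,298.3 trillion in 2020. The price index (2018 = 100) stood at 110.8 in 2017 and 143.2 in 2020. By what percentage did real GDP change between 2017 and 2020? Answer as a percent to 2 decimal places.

Deflate each year: 2017 → 3923.8/1.108 = 3541.34; 2020 → 5298.3/1.432 = 3699.93.
So real GDP changed by 3699.93/3541.34 − 1 = 0.0448, i.e. 4.48%.

4.48%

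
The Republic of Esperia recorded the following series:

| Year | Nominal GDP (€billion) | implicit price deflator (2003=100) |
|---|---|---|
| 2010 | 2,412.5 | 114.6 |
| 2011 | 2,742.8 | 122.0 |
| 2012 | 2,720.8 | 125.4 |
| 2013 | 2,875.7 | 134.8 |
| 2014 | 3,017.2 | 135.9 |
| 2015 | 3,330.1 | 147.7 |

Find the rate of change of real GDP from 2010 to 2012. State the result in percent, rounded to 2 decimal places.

Real GDP 2010 = 2412.5/1.146 = 2105.15.
Real GDP 2012 = 2720.8/1.254 = 2169.70.
Change = 2169.70/2105.15 − 1 = 0.0307.

3.07%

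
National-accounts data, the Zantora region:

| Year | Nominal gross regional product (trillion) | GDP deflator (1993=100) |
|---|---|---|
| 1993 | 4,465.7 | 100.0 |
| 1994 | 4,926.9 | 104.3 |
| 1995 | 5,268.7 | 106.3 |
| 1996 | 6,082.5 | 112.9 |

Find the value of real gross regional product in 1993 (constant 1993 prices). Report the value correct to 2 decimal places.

Real gross regional product 1993 = 4465.7 / 1.000 = 4465.70.

4,465.70 trillion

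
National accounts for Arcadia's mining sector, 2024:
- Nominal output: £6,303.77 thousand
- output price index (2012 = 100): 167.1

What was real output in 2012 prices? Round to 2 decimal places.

Real output = Nominal / (output price index/100) = 6303.77 / 1.671 = 3772.45.

£3,772.45 thousand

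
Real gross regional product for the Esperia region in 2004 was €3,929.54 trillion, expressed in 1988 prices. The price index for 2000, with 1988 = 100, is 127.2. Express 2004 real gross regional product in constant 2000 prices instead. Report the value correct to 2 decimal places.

€4,998.37 trillion

Real gross regional product in 2000 prices = Real gross regional product in 1988 prices × (P_2000/P_1988) = 3929.54 × 1.272 = 4998.37.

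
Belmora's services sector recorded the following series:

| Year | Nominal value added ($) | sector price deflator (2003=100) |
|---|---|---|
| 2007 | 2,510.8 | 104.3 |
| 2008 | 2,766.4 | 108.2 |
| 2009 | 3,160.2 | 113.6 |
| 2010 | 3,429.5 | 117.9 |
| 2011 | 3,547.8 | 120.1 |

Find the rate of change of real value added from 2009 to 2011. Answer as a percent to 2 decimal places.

6.19%

Real value added 2009 = 3160.2/1.136 = 2781.87.
Real value added 2011 = 3547.8/1.201 = 2954.04.
Change = 2954.04/2781.87 − 1 = 0.0619.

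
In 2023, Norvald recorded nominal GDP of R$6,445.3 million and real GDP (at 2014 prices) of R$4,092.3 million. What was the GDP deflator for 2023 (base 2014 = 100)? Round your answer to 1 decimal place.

GDP deflator = (Nominal / Real) × 100 = 6445.3 / 4092.3 × 100 = 157.50.

157.5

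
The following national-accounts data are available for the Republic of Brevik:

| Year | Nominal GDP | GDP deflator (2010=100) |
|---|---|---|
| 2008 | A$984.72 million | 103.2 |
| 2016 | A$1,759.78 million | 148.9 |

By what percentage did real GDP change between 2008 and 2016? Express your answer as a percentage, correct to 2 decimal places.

Real GDP 2008 = 984.72 / 1.032 = 954.19.
Real GDP 2016 = 1759.78 / 1.489 = 1181.85.
Real growth = 1181.85 / 954.19 − 1 = 0.2386.

23.86%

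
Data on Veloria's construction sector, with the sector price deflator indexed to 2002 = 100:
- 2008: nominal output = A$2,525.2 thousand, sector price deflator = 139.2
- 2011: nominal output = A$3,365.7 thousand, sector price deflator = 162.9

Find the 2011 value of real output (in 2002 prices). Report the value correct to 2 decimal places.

Real output = Nominal / (sector price deflator/100) = 3365.7 / 1.629 = 2066.11.

A$2,066.11 thousand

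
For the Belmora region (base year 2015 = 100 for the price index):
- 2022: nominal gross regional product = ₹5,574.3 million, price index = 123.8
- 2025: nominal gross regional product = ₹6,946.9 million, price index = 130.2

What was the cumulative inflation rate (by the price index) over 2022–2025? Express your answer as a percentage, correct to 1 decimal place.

Price-level change = 130.2 / 123.8 − 1 = 0.0517.

5.2%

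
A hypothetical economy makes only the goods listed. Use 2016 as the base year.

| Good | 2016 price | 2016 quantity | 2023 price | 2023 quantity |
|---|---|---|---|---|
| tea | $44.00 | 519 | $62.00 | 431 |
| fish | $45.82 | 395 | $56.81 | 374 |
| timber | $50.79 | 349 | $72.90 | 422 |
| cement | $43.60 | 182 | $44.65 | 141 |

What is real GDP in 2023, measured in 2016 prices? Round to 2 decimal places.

Real GDP 2023 = Σ (p_2016 × q_2023) = 44.00·431 + 45.82·374 + 50.79·422 + 43.60·141 = 63681.66.

$63681.66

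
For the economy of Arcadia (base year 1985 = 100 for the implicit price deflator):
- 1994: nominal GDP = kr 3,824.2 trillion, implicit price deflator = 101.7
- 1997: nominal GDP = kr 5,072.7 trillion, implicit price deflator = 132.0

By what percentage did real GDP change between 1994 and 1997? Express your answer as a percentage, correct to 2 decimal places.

Deflate each year: 1994 → 3824.2/1.017 = 3760.28; 1997 → 5072.7/1.320 = 3842.95.
So real GDP changed by 3842.95/3760.28 − 1 = 0.0220, i.e. 2.20%.

2.20%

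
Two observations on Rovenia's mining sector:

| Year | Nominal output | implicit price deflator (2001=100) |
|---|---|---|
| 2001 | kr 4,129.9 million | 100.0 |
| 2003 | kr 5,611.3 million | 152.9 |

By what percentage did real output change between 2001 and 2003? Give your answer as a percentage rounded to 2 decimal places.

Real output 2001 = 4129.9 / 1.000 = 4129.90.
Real output 2003 = 5611.3 / 1.529 = 3669.91.
Real growth = 3669.91 / 4129.90 − 1 = -0.1114.

-11.14%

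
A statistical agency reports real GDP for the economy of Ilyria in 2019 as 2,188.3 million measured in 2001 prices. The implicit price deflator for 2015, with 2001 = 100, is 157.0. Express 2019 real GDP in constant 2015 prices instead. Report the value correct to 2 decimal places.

3,435.63 million

Real GDP in 2015 prices = Real GDP in 2001 prices × (P_2015/P_2001) = 2188.3 × 1.570 = 3435.63.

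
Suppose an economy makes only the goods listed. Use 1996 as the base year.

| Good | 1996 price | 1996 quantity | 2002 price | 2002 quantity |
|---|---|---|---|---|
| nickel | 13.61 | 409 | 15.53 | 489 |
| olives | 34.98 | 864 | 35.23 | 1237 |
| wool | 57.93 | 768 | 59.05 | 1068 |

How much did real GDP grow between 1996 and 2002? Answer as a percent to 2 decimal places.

39.26%

Real GDP 1996 = Nominal GDP 1996 = 13.61·409 + 34.98·864 + 57.93·768 = 80279.45.
Real GDP 2002 (at 1996 prices) = 13.61·489 + 34.98·1237 + 57.93·1068 = 111794.79.
Real growth = 111794.79/80279.45 − 1 = 0.3926.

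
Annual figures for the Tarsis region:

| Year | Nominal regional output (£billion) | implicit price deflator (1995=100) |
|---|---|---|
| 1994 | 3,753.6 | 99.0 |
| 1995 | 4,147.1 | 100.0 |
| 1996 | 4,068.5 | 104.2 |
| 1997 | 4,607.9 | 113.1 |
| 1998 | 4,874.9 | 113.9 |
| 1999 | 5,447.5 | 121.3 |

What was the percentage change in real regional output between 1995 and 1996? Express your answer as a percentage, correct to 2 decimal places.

Real regional output 1995 = 4147.1/1.000 = 4147.10.
Real regional output 1996 = 4068.5/1.042 = 3904.51.
Change = 3904.51/4147.10 − 1 = -0.0585.

-5.85%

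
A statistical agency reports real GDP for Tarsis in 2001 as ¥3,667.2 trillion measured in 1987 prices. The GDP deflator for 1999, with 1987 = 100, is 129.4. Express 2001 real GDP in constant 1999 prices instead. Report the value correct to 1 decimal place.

¥4,745.4 trillion

Real GDP in 1999 prices = Real GDP in 1987 prices × (P_1999/P_1987) = 3667.2 × 1.294 = 4745.36.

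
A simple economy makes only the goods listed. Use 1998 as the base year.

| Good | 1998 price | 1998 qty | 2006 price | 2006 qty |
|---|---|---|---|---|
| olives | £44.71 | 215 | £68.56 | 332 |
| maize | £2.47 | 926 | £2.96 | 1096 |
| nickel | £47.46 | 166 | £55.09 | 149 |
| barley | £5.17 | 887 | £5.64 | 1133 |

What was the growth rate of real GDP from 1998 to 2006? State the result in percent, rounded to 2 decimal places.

25.10%

Real GDP 1998 = Nominal GDP 1998 = 44.71·215 + 2.47·926 + 47.46·166 + 5.17·887 = 24364.02.
Real GDP 2006 (at 1998 prices) = 44.71·332 + 2.47·1096 + 47.46·149 + 5.17·1133 = 30479.99.
Real growth = 30479.99/24364.02 − 1 = 0.2510.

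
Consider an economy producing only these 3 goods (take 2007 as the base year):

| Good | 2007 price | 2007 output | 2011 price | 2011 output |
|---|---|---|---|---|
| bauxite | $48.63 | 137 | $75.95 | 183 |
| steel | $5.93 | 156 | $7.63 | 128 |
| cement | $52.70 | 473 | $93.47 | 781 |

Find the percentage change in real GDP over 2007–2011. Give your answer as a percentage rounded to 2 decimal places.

Real GDP 2007 = Nominal GDP 2007 = 48.63·137 + 5.93·156 + 52.70·473 = 32514.49.
Real GDP 2011 (at 2007 prices) = 48.63·183 + 5.93·128 + 52.70·781 = 50817.03.
Real growth = 50817.03/32514.49 − 1 = 0.5629.

56.29%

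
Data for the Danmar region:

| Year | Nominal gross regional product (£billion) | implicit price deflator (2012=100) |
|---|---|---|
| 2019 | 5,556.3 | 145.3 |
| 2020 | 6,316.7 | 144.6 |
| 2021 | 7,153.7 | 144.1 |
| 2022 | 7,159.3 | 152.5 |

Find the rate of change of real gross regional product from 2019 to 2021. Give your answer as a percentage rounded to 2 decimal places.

29.82%

Real gross regional product 2019 = 5556.3/1.453 = 3824.02.
Real gross regional product 2021 = 7153.7/1.441 = 4964.40.
Change = 4964.40/3824.02 − 1 = 0.2982.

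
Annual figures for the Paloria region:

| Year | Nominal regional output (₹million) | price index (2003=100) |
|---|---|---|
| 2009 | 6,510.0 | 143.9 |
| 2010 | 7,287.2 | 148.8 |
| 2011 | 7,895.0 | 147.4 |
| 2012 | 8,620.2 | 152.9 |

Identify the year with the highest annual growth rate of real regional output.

2011

2010: real = 7287.2/1.488 = 4897.31; growth vs 2009 (4523.97) = 8.25%.
2011: real = 7895.0/1.474 = 5356.17; growth vs 2010 (4897.31) = 9.37%.
2012: real = 8620.2/1.529 = 5637.80; growth vs 2011 (5356.17) = 5.26%.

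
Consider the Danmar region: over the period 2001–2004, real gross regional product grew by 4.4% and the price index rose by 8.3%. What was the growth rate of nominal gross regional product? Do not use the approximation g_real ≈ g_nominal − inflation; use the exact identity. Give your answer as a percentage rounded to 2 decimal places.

(1 + g_nom) = (1 + g_real)(1 + π) = 1.0440 × 1.0830 = 1.13065.

13.07%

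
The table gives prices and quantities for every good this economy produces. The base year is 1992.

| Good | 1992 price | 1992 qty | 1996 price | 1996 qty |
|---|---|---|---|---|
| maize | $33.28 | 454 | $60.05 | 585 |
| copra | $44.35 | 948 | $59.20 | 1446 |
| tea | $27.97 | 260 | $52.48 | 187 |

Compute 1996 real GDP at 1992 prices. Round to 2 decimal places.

$88829.29

Real GDP 1996 = Σ (p_1992 × q_1996) = 33.28·585 + 44.35·1446 + 27.97·187 = 88829.29.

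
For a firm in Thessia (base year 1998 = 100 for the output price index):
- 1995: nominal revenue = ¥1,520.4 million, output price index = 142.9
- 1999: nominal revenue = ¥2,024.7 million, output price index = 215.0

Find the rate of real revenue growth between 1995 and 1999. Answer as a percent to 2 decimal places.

-11.49%

Deflate each year: 1995 → 1520.4/1.429 = 1063.96; 1999 → 2024.7/2.150 = 941.72.
So real revenue changed by 941.72/1063.96 − 1 = -0.1149, i.e. -11.49%.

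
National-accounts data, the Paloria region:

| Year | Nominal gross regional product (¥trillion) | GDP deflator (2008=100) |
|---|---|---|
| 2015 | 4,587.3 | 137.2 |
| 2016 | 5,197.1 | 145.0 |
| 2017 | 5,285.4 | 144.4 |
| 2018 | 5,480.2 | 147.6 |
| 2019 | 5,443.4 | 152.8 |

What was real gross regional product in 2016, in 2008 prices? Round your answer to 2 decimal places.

¥3,584.21 trillion

Real gross regional product 2016 = 5197.1 / 1.450 = 3584.21.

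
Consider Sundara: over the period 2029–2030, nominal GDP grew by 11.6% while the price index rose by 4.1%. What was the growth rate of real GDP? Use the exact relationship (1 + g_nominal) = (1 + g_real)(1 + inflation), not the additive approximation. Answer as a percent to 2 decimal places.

7.20%

(1 + g_nom) = (1 + g_real)(1 + π), so g_real = 1.1160 / 1.0410 − 1 = 0.07205.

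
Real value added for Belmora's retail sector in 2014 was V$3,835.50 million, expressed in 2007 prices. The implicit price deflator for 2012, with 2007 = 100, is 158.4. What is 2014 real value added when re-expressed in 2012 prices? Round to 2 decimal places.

V$6,075.43 million

Real value added in 2012 prices = Real value added in 2007 prices × (P_2012/P_2007) = 3835.50 × 1.584 = 6075.43.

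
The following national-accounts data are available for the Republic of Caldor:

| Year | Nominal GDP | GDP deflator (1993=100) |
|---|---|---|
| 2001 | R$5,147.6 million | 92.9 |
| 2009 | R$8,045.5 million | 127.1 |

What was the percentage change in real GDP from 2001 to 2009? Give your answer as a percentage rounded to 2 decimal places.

14.24%

Real GDP 2001 = 5147.6 / 0.929 = 5541.01.
Real GDP 2009 = 8045.5 / 1.271 = 6330.06.
Real growth = 6330.06 / 5541.01 − 1 = 0.1424.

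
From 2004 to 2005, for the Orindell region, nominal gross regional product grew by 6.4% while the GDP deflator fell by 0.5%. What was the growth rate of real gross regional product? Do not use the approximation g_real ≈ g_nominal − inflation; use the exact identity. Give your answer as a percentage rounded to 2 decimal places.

(1 + g_nom) = (1 + g_real)(1 + π), so g_real = 1.0640 / 0.9950 − 1 = 0.06935.

6.93%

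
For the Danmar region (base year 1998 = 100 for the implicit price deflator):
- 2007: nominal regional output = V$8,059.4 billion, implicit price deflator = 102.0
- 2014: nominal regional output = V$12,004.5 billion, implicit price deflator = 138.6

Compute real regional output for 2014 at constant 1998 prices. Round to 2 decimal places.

V$8,661.26 billion

Real regional output = Nominal / (implicit price deflator/100) = 12004.5 / 1.386 = 8661.26.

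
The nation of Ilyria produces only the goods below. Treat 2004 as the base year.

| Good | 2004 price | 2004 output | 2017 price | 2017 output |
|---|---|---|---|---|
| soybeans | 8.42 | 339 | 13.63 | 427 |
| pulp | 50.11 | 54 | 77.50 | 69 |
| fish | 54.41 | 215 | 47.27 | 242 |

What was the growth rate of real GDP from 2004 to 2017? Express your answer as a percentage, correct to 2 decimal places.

17.16%

Real GDP 2004 = Nominal GDP 2004 = 8.42·339 + 50.11·54 + 54.41·215 = 17258.47.
Real GDP 2017 (at 2004 prices) = 8.42·427 + 50.11·69 + 54.41·242 = 20220.15.
Real growth = 20220.15/17258.47 − 1 = 0.1716.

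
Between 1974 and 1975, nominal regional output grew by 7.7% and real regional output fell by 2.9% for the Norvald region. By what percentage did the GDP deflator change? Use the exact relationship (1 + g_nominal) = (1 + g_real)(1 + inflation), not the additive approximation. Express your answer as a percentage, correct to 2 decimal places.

10.92%

(1 + g_nom) = (1 + g_real)(1 + π), so π = 1.0770 / 0.9710 − 1 = 0.10917.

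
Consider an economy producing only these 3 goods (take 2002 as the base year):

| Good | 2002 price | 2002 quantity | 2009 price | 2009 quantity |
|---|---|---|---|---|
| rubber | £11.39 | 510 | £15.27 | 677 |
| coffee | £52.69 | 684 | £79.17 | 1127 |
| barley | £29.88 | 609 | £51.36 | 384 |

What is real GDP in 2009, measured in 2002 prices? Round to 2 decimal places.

Real GDP 2009 = Σ (p_2002 × q_2009) = 11.39·677 + 52.69·1127 + 29.88·384 = 78566.58.

£78566.58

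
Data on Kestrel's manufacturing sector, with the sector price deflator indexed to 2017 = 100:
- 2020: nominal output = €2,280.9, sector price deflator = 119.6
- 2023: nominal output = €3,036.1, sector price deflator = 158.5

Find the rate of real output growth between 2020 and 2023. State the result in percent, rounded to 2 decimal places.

Real output 2020 = 2280.9 / 1.196 = 1907.11.
Real output 2023 = 3036.1 / 1.585 = 1915.52.
Real growth = 1915.52 / 1907.11 − 1 = 0.0044.

0.44%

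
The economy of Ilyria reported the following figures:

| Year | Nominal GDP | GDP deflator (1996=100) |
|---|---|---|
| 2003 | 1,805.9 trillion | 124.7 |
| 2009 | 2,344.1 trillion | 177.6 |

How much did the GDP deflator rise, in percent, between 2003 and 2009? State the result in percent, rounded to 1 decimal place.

42.4%

Price-level change = 177.6 / 124.7 − 1 = 0.4242.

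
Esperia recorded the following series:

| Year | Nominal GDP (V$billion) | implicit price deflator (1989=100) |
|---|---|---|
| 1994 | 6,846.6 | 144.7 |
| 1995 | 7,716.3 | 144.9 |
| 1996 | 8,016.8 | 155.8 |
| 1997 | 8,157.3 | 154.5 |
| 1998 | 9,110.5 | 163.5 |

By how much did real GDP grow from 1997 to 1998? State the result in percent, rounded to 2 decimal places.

Real GDP 1997 = 8157.3/1.545 = 5279.81.
Real GDP 1998 = 9110.5/1.635 = 5572.17.
Change = 5572.17/5279.81 − 1 = 0.0554.

5.54%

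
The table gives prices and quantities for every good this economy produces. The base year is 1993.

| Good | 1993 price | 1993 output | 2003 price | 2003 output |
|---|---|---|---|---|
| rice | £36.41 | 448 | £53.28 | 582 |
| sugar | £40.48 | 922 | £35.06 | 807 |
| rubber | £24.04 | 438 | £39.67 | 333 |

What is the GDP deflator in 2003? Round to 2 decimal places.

Nominal GDP 2003 = 53.28·582 + 35.06·807 + 39.67·333 = 72512.49.
Real GDP 2003 (at 1993 prices) = 36.41·582 + 40.48·807 + 24.04·333 = 61863.30.
Deflator = Nominal/Real × 100 = 72512.49/61863.30 × 100 = 117.214.

117.21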